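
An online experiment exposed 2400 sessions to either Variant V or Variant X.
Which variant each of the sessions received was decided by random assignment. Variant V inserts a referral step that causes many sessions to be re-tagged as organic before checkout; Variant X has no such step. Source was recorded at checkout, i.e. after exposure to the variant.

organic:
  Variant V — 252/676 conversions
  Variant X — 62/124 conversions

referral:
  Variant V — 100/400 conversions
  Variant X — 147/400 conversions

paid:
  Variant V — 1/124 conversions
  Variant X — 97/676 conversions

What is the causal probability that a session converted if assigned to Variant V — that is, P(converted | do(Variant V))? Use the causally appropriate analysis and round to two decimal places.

0.29

Within every traffic source level Variant X has the higher rate, yet pooled Variant V does — Simpson's reversal.
Stratifying would compare variants among sessions the variants themselves sorted into traffic source groups — a form of selection on an intermediate. The unconditioned pooled rates give the total causal effect.
So P(outcome | do(Variant V)) is just the pooled rate for Variant V: 353/1200 = 0.294.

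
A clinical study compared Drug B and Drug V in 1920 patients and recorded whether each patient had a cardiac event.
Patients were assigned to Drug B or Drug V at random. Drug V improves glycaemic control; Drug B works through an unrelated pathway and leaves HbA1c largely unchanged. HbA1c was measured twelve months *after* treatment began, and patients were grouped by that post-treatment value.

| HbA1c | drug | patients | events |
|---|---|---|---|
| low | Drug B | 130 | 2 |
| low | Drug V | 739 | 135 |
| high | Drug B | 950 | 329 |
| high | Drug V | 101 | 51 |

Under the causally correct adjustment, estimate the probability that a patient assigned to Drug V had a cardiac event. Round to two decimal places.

0.22

HbA1c is recorded after the drug and is itself shifted by it — it sits on the causal path from drug to outcome. Conditioning on a mediator would strip out part of the effect we want; the pooled comparison gives the total causal effect.
So P(outcome | do(Drug V)) is just the pooled rate for Drug V: 186/840 = 0.221.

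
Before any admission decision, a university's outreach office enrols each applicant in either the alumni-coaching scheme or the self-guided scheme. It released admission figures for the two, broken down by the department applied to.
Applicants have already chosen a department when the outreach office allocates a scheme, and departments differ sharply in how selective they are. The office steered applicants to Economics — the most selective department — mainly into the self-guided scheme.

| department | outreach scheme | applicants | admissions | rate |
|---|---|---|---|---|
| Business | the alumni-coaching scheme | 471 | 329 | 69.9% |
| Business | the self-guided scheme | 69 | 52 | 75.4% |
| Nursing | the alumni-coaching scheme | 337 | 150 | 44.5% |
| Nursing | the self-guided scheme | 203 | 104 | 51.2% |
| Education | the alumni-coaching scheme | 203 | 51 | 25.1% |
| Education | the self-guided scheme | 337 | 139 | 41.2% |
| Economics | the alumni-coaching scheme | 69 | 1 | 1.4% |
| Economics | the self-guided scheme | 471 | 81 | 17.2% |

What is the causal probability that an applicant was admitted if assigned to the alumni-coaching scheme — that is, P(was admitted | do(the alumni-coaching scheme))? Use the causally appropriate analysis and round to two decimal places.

0.35

Department differs across outreach schemes for reasons unrelated to any effect of the outreach scheme itself, and it separately predicts the outcome — a classic confounder. We must compare within department levels.
Standardising the alumni-coaching scheme to the population department mix: 0.250·329/471 + 0.250·150/337 + 0.250·51/203 + 0.250·1/69 = 0.352.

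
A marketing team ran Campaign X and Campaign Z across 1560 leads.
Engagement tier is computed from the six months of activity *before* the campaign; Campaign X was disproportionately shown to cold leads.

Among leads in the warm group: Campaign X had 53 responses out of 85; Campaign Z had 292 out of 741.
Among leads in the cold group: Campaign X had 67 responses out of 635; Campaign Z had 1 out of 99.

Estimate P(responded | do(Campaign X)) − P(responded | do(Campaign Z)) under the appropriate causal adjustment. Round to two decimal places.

The engagement tier-specific comparison favours Campaign X throughout, but the pooled figures favour Campaign Z. The question is whether to condition on engagement tier.
Engagement tier satisfies the back-door criterion: it is not a descendant of the campaign, and it blocks the spurious path from campaign to outcome. Adjusting for it (i.e., using the within-engagement tier rates) gives the causal effect.
Adjusting over the population distribution of engagement tier: 0.529·(0.624−0.394) + 0.471·(0.106−0.010) = +0.166.

+0.17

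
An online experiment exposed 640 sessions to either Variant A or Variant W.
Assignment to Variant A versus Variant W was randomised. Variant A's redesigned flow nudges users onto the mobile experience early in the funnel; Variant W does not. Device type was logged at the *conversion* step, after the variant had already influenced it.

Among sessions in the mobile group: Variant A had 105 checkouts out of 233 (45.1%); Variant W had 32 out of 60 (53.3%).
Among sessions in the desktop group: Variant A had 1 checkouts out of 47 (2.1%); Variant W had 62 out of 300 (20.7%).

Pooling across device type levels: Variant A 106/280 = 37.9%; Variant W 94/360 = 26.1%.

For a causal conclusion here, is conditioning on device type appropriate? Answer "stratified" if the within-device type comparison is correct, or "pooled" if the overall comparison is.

pooled

The stratified and pooled comparisons disagree (Variant W wins within each device type; Variant A wins overall), so the answer turns on the causal role of device type.
Device type here is a post-treatment variable shaped by the variant; conditioning on it would introduce bias rather than remove it. The overall comparison is the causal one.
Pooled: Variant A 37.9% vs Variant W 26.1%; Variant A is higher overall.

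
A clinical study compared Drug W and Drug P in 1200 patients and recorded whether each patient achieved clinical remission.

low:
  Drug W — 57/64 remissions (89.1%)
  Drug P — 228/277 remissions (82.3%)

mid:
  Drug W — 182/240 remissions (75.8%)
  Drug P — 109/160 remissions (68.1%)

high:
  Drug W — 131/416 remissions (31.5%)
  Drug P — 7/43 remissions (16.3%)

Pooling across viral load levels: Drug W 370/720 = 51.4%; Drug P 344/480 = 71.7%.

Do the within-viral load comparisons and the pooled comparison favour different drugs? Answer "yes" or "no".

yes

Within each viral load level (low 89.1% vs 82.3%; mid 75.8% vs 68.1%; high 31.5% vs 16.3%), Drug W has the higher rate every time. Pooled: 51.4% vs 71.7% — Drug P has the higher rate overall. The two comparisons disagree.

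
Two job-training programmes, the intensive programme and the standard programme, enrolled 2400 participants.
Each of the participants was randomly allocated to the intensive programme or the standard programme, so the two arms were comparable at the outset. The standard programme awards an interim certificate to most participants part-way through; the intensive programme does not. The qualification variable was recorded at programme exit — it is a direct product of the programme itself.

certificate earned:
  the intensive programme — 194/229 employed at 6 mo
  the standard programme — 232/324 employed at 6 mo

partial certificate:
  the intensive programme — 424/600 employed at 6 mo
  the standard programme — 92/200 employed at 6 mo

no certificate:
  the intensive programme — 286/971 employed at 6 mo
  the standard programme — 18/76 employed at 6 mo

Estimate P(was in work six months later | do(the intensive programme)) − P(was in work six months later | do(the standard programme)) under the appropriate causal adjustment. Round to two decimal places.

-0.07

The stratified and pooled comparisons disagree (the intensive programme wins within each qualification attained during the programme; the standard programme wins overall), so the answer turns on the causal role of qualification attained during the programme.
Because the programme influences qualification attained during the programme, qualification attained during the programme is a post-treatment mediator, not a confounder. Stratifying on it would bias the estimate; the causal effect is the crude pooled difference.
The causal difference is the pooled difference: 0.502 − 0.570 = -0.068.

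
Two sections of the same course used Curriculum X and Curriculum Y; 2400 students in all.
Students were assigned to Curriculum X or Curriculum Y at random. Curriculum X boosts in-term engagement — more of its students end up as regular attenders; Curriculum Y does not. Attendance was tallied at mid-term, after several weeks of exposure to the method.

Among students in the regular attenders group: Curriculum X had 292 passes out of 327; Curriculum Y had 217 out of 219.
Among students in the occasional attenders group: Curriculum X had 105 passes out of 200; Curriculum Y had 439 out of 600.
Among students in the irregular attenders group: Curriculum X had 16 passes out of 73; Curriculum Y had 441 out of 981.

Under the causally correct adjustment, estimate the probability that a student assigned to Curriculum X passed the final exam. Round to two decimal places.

Stratifying would compare teaching methods among students the teaching methods themselves sorted into mid-term attendance groups — a form of selection on an intermediate. The unconditioned pooled rates give the total causal effect.
So P(outcome | do(Curriculum X)) is just the pooled rate for Curriculum X: 413/600 = 0.688.

0.69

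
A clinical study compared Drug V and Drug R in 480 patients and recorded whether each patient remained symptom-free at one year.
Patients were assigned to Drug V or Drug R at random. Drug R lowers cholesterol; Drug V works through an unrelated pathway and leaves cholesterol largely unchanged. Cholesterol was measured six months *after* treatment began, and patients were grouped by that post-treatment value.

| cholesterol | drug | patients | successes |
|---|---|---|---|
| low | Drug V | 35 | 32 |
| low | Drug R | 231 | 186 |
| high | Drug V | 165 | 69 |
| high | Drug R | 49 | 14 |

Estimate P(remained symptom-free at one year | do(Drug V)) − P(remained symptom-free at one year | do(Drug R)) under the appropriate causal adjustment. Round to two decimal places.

The distribution of cholesterol is itself part of what the drug does — it is an intermediate outcome. Holding it fixed would remove that part of the effect; the total effect is the pooled difference.
The causal difference is the pooled difference: 0.505 − 0.714 = -0.209.

-0.21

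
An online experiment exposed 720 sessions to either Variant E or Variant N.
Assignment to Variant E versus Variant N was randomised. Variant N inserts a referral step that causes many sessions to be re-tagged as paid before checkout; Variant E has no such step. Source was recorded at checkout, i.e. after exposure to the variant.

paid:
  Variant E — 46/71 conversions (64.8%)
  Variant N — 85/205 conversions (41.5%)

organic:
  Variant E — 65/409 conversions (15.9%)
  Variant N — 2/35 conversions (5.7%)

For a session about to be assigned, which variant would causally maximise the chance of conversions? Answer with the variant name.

Variant E is higher inside every traffic source stratum but Variant N is higher in aggregate. Whether to stratify depends on how traffic source relates to the variant.
The distribution of traffic source is itself part of what the variant does — it is an intermediate outcome. Holding it fixed would remove that part of the effect; the total effect is the pooled difference.
Pooled: Variant E 23.1% vs Variant N 36.2%; Variant N is higher overall.

Variant N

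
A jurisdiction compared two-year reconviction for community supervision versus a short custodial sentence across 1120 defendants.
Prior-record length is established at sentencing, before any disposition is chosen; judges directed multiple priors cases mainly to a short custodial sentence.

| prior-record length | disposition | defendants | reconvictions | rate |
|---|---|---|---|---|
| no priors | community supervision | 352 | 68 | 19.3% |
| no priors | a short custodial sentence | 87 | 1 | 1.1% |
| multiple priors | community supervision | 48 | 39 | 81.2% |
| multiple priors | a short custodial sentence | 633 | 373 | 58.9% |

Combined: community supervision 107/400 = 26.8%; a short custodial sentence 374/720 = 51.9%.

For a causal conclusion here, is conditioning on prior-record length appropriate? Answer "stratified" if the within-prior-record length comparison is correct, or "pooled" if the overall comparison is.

Within every prior-record length level a short custodial sentence has the lower rate, yet pooled community supervision does — Simpson's reversal.
Prior-record length differs across dispositions for reasons unrelated to any effect of the disposition itself, and it separately predicts the outcome — a classic confounder. We must compare within prior-record length levels.
Within each level — no priors: 19.3% vs 1.1%; multiple priors: 81.2% vs 58.9% — a short custodial sentence is lower every time.

stratified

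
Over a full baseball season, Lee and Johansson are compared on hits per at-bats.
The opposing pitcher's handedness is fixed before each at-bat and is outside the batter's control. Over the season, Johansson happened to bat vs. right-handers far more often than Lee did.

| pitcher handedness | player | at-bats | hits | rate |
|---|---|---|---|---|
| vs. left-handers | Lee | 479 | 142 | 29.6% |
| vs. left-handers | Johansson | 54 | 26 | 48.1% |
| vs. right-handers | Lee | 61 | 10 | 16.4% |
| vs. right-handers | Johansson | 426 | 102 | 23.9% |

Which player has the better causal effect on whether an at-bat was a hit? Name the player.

Johansson

Since pitcher handedness is a pre-existing factor (not a product of the player) and it affects the outcome on its own, it is a confounder. The stratified rates, not the pooled rate, identify the causal effect.
Within each level — vs. left-handers: 29.6% vs 48.1%; vs. right-handers: 16.4% vs 23.9% — Johansson is higher every time.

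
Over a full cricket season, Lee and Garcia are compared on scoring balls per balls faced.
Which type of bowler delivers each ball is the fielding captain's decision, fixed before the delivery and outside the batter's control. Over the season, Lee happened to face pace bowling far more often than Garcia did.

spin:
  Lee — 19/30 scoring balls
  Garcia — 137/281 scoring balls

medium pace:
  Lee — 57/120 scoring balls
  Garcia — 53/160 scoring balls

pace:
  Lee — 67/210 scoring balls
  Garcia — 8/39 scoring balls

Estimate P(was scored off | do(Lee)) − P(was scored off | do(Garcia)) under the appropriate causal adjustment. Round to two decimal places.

+0.14

Bowling type differs across players for reasons unrelated to any effect of the player itself, and it separately predicts the outcome — a classic confounder. We must compare within bowling type levels.
Adjusting over the population distribution of bowling type: 0.370·(0.633−0.488) + 0.333·(0.475−0.331) + 0.296·(0.319−0.205) = +0.136.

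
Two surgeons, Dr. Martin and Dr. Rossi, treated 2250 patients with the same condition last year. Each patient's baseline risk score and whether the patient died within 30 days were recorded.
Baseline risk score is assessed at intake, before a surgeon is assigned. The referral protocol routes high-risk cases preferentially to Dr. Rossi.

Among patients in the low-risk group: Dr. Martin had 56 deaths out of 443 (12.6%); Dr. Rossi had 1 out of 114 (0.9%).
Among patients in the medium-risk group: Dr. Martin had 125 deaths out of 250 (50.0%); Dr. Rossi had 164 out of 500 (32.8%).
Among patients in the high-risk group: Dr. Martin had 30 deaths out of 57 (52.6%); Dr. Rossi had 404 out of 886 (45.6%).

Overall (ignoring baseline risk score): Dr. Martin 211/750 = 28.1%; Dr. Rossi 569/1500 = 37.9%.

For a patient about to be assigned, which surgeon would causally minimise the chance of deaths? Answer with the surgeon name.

Dr. Rossi

Nothing the surgeon does changes baseline risk score; the imbalance is an allocation artefact. With baseline risk score also predicting the outcome, the pooled figure is confounded, and the within-stratum comparison is the causal one.
Within each level — low-risk: 12.6% vs 0.9%; medium-risk: 50.0% vs 32.8%; high-risk: 52.6% vs 45.6% — Dr. Rossi is lower every time.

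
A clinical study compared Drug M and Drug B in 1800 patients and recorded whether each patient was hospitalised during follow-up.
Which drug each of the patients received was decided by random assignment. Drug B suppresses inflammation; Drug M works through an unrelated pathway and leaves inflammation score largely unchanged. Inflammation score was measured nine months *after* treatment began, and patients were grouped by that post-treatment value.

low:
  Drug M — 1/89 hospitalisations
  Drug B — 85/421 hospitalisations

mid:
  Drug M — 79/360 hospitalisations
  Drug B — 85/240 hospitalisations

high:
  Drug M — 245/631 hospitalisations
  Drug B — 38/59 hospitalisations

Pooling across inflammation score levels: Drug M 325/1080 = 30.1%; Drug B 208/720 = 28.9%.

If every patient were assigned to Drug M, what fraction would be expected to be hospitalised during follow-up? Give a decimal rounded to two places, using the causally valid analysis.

Stratifying would compare drugs among patients the drugs themselves sorted into inflammation score groups — a form of selection on an intermediate. The unconditioned pooled rates give the total causal effect.
So P(outcome | do(Drug M)) is just the pooled rate for Drug M: 325/1080 = 0.301.

0.30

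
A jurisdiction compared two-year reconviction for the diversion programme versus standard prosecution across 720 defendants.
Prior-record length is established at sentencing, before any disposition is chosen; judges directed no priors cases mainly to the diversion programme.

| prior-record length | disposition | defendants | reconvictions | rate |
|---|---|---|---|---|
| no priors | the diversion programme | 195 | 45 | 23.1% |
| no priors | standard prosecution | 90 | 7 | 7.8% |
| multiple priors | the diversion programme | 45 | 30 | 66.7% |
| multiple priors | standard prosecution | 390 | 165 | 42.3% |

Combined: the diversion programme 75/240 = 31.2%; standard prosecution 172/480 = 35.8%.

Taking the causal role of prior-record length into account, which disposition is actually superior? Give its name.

standard prosecution

Nothing the disposition does changes prior-record length; the imbalance is an allocation artefact. With prior-record length also predicting the outcome, the pooled figure is confounded, and the within-stratum comparison is the causal one.
Within each level — no priors: 23.1% vs 7.8%; multiple priors: 66.7% vs 42.3% — standard prosecution is lower every time.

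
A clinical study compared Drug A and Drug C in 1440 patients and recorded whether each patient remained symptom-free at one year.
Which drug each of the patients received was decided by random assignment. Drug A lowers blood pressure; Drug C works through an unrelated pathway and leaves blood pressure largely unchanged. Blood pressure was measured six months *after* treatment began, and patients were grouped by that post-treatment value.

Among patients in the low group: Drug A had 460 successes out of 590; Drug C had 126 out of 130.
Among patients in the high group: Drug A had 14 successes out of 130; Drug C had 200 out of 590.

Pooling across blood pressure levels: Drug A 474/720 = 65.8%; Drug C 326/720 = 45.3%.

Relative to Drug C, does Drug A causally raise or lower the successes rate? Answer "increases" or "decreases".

increases

The blood pressure-specific comparison favours Drug C throughout, but the pooled figures favour Drug A. The question is whether to condition on blood pressure.
Because the drug influences blood pressure, blood pressure is a post-treatment mediator, not a confounder. Stratifying on it would bias the estimate; the causal effect is the crude pooled difference.
Pooled: Drug A 65.8% vs Drug C 45.3%; Drug A is higher overall.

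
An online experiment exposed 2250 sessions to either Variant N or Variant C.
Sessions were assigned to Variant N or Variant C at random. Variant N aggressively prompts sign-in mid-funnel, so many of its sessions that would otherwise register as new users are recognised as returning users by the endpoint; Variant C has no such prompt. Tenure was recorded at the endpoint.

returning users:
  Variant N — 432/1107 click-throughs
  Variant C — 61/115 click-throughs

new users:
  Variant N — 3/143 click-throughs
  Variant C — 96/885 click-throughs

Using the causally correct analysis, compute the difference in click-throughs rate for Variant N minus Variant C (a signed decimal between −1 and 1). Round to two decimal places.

User tenure is recorded after the variant and is itself shifted by it — it sits on the causal path from variant to outcome. Conditioning on a mediator would strip out part of the effect we want; the pooled comparison gives the total causal effect.
The causal difference is the pooled difference: 0.348 − 0.157 = +0.191.

+0.19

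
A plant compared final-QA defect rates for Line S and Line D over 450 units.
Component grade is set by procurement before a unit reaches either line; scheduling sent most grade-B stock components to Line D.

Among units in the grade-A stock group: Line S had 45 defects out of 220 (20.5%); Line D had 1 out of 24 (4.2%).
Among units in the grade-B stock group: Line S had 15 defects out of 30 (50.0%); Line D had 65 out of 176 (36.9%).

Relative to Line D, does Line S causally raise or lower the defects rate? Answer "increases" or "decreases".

Within every component grade level Line D has the lower rate, yet pooled Line S does — Simpson's reversal.
Since component grade is a pre-existing factor (not a product of the line) and it affects the outcome on its own, it is a confounder. The stratified rates, not the pooled rate, identify the causal effect.
Within each level — grade-A stock: 20.5% vs 4.2%; grade-B stock: 50.0% vs 36.9% — Line D is lower every time.

increases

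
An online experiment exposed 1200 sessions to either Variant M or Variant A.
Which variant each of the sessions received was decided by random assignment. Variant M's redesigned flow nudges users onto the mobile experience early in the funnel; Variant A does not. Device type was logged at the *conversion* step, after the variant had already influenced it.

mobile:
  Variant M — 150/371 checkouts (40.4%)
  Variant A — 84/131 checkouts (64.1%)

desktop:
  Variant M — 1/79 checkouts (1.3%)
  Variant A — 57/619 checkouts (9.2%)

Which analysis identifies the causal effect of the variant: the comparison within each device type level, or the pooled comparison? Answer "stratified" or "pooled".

The distribution of device type is itself part of what the variant does — it is an intermediate outcome. Holding it fixed would remove that part of the effect; the total effect is the pooled difference.
Pooled: Variant M 33.6% vs Variant A 18.8%; Variant M is higher overall.

pooled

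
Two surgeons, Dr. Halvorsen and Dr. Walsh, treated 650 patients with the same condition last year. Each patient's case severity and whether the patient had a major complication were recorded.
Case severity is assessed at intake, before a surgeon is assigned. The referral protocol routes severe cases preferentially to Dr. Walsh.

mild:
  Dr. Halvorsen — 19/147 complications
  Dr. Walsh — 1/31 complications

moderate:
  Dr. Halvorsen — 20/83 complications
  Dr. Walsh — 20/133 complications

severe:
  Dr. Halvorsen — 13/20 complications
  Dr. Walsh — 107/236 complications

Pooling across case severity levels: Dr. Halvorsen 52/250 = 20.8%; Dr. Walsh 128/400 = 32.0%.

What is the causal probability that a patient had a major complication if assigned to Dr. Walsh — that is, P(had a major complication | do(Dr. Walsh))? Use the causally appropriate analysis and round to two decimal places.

Dr. Walsh is lower inside every case severity stratum but Dr. Halvorsen is lower in aggregate. Whether to stratify depends on how case severity relates to the surgeon.
Case severity differs across surgeons for reasons unrelated to any effect of the surgeon itself, and it separately predicts the outcome — a classic confounder. We must compare within case severity levels.
Standardising Dr. Walsh to the population case severity mix: 0.274·1/31 + 0.332·20/133 + 0.394·107/236 = 0.237.

0.24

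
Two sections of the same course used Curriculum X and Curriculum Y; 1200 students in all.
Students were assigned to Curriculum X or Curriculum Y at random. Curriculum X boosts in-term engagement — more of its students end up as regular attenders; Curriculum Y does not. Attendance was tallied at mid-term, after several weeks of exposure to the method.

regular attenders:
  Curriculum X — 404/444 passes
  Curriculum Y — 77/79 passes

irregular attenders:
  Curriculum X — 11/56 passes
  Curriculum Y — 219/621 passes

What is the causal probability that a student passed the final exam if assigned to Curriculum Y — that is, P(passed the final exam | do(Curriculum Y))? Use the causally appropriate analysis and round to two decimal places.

Curriculum Y is higher inside every mid-term attendance stratum but Curriculum X is higher in aggregate. Whether to stratify depends on how mid-term attendance relates to the teaching method.
The distribution of mid-term attendance is itself part of what the teaching method does — it is an intermediate outcome. Holding it fixed would remove that part of the effect; the total effect is the pooled difference.
So P(outcome | do(Curriculum Y)) is just the pooled rate for Curriculum Y: 296/700 = 0.423.

0.42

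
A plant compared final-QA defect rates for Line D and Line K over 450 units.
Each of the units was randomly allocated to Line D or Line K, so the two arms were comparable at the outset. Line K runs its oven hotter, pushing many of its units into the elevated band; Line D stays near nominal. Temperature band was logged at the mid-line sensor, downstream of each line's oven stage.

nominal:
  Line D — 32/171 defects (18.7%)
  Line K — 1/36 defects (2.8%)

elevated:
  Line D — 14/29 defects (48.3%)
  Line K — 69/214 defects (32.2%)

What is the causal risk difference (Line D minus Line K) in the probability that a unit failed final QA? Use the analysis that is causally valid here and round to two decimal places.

In-process temperature band is downstream of the line. One should not condition on a consequence of treatment, so the overall rates are the right comparison.
The causal difference is the pooled difference: 0.230 − 0.280 = -0.050.

-0.05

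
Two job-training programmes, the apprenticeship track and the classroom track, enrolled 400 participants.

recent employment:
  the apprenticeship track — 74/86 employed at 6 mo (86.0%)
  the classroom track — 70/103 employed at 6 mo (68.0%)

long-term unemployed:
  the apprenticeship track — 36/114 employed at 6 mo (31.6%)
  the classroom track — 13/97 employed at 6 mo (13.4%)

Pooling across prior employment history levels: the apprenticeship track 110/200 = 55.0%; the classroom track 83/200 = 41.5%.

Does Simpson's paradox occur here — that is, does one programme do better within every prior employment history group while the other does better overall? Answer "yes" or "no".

no

Within each prior employment history level (recent employment 86.0% vs 68.0%; long-term unemployed 31.6% vs 13.4%), the apprenticeship track has the higher rate every time. Pooled: 55.0% vs 41.5% — the apprenticeship track has the higher rate overall. They agree.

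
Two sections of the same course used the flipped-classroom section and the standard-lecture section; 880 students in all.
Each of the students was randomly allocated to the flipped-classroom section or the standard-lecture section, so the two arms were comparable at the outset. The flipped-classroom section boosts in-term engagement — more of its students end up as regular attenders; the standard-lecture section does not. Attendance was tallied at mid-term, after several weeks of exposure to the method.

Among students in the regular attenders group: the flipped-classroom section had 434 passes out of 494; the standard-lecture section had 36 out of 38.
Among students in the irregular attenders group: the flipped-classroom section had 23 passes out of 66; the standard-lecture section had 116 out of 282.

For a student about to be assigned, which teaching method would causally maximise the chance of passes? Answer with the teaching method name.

the flipped-classroom section

The mid-term attendance-specific comparison favours the standard-lecture section throughout, but the pooled figures favour the flipped-classroom section. The question is whether to condition on mid-term attendance.
Mid-term attendance here is a post-treatment variable shaped by the teaching method; conditioning on it would introduce bias rather than remove it. The overall comparison is the causal one.
Pooled: the flipped-classroom section 81.6% vs the standard-lecture section 47.5%; the flipped-classroom section is higher overall.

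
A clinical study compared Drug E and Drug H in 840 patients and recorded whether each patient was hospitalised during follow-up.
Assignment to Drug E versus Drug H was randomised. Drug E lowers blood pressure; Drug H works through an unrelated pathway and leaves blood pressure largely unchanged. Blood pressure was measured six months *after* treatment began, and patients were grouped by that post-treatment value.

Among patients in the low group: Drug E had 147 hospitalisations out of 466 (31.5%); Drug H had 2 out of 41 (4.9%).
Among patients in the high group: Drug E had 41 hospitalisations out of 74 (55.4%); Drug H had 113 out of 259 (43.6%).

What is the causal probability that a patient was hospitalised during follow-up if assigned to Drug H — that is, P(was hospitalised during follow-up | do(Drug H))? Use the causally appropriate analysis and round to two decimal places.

Drug H is lower inside every blood pressure stratum but Drug E is lower in aggregate. Whether to stratify depends on how blood pressure relates to the drug.
Stratifying would compare drugs among patients the drugs themselves sorted into blood pressure groups — a form of selection on an intermediate. The unconditioned pooled rates give the total causal effect.
So P(outcome | do(Drug H)) is just the pooled rate for Drug H: 115/300 = 0.383.

0.38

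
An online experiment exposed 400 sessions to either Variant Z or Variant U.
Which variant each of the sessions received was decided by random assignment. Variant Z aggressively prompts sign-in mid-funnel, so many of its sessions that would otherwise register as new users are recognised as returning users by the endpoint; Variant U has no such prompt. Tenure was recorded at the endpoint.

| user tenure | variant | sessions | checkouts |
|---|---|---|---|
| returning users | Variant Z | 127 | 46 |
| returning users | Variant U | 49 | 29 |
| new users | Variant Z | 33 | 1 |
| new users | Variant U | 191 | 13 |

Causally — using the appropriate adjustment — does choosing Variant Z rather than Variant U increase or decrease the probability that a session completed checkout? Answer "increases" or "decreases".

Because the variant influences user tenure, user tenure is a post-treatment mediator, not a confounder. Stratifying on it would bias the estimate; the causal effect is the crude pooled difference.
Pooled: Variant Z 29.4% vs Variant U 17.5%; Variant Z is higher overall.

increases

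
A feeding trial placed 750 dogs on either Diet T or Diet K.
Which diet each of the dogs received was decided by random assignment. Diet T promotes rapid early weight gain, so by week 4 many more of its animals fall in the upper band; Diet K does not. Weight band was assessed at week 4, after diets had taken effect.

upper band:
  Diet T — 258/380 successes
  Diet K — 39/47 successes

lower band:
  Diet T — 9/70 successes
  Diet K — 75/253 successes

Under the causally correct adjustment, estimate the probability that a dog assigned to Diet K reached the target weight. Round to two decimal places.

0.38

Week-4 weight band here is a post-treatment variable shaped by the diet; conditioning on it would introduce bias rather than remove it. The overall comparison is the causal one.
So P(outcome | do(Diet K)) is just the pooled rate for Diet K: 114/300 = 0.380.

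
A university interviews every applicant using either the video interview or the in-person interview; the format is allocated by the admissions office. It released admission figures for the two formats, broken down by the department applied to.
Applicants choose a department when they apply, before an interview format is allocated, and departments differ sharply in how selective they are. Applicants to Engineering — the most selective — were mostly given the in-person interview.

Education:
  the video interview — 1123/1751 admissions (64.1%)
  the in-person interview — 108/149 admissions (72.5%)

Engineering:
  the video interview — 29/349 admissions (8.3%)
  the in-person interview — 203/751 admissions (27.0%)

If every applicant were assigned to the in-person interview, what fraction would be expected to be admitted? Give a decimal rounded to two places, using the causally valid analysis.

0.56

Within every department level the in-person interview has the higher rate, yet pooled the video interview does — Simpson's reversal.
Here department is a common cause — it drives both which interview format a case falls under and the outcome. The crude comparison mixes populations; the stratum-specific rates are the causally relevant ones.
Standardising the in-person interview to the population department mix: 0.633·108/149 + 0.367·203/751 = 0.558.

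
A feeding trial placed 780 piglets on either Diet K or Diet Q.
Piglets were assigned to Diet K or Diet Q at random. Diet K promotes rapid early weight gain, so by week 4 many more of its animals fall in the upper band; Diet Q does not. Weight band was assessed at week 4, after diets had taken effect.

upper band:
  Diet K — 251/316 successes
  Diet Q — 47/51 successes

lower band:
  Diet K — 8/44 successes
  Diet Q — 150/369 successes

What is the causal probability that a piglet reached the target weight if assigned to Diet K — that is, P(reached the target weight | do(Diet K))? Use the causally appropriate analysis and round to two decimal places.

0.72

Within every week-4 weight band level Diet Q has the higher rate, yet pooled Diet K does — Simpson's reversal.
Week-4 weight band is recorded after the diet and is itself shifted by it — it sits on the causal path from diet to outcome. Conditioning on a mediator would strip out part of the effect we want; the pooled comparison gives the total causal effect.
So P(outcome | do(Diet K)) is just the pooled rate for Diet K: 259/360 = 0.719.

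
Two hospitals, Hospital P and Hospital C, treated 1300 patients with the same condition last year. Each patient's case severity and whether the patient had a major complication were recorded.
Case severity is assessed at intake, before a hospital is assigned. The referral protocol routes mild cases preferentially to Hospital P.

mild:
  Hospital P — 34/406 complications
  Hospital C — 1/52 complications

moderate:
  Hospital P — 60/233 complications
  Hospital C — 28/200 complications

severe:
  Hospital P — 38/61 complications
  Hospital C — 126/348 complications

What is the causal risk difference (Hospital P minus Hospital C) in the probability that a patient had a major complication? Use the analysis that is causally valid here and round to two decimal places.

+0.14

Here case severity is a common cause — it drives both which hospital a case falls under and the outcome. The crude comparison mixes populations; the stratum-specific rates are the causally relevant ones.
Adjusting over the population distribution of case severity: 0.352·(0.084−0.019) + 0.333·(0.258−0.140) + 0.315·(0.623−0.362) = +0.144.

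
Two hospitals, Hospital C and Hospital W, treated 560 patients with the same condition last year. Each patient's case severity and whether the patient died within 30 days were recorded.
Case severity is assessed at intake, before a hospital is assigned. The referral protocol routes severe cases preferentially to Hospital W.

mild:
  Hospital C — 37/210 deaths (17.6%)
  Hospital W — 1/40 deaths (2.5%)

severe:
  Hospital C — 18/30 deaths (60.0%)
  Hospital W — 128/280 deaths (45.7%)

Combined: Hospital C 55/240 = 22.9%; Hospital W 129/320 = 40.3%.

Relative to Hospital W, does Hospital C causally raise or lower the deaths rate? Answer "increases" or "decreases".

increases

Nothing the hospital does changes case severity; the imbalance is an allocation artefact. With case severity also predicting the outcome, the pooled figure is confounded, and the within-stratum comparison is the causal one.
Within each level — mild: 17.6% vs 2.5%; severe: 60.0% vs 45.7% — Hospital W is lower every time.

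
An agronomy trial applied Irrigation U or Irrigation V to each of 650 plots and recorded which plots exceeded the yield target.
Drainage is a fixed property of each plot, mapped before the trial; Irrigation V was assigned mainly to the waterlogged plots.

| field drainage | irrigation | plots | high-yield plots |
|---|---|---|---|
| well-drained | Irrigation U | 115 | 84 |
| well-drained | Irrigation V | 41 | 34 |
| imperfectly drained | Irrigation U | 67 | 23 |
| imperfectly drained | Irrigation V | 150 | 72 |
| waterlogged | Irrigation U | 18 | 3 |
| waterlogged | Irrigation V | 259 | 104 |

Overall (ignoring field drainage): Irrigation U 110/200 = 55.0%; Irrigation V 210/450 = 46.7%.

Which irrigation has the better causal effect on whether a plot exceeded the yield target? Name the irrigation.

Irrigation V

Irrigation V is higher inside every field drainage stratum but Irrigation U is higher in aggregate. Whether to stratify depends on how field drainage relates to the irrigation.
Since field drainage is a pre-existing factor (not a product of the irrigation) and it affects the outcome on its own, it is a confounder. The stratified rates, not the pooled rate, identify the causal effect.
Within each level — well-drained: 73.0% vs 82.9%; imperfectly drained: 34.3% vs 48.0%; waterlogged: 16.7% vs 40.2% — Irrigation V is higher every time.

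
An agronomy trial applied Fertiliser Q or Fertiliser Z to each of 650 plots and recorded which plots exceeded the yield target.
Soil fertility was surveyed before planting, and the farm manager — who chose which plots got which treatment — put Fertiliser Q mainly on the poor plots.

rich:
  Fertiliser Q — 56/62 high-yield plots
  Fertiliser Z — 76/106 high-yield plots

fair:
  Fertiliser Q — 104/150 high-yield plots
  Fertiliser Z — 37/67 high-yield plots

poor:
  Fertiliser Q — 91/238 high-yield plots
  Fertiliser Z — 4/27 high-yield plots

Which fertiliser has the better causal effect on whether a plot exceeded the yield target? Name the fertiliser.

Fertiliser Q

Since soil fertility is a pre-existing factor (not a product of the fertiliser) and it affects the outcome on its own, it is a confounder. The stratified rates, not the pooled rate, identify the causal effect.
Within each level — rich: 90.3% vs 71.7%; fair: 69.3% vs 55.2%; poor: 38.2% vs 14.8% — Fertiliser Q is higher every time.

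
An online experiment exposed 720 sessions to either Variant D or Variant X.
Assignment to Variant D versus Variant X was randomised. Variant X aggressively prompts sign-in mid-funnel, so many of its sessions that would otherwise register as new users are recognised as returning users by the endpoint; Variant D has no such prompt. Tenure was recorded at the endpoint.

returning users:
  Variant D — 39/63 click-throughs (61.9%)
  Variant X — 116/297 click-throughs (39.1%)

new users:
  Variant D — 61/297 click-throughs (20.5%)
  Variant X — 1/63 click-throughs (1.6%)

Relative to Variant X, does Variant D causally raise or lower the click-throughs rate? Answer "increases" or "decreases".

decreases

The stratified and pooled comparisons disagree (Variant D wins within each user tenure; Variant X wins overall), so the answer turns on the causal role of user tenure.
Stratifying would compare variants among sessions the variants themselves sorted into user tenure groups — a form of selection on an intermediate. The unconditioned pooled rates give the total causal effect.
Pooled: Variant D 27.8% vs Variant X 32.5%; Variant X is higher overall.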